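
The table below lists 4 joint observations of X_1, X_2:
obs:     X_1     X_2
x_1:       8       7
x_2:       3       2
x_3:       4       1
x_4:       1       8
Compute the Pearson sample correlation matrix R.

Step 1 — column means:
  mean(X_1) = (8 + 3 + 4 + 1) / 4 = 16/4 = 4
  mean(X_2) = (7 + 2 + 1 + 8) / 4 = 18/4 = 4.5

Step 2 — sample variances and covariances s[i,j] = (1/(n-1)) · Σ_k (x_{k,i} - mean_i) · (x_{k,j} - mean_j), with n-1 = 3:
  s[X_1,X_1] = ((4)·(4) + (-1)·(-1) + (0)·(0) + (-3)·(-3)) / 3 = 26/3 = 8.6667
  s[X_1,X_2] = ((4)·(2.5) + (-1)·(-2.5) + (0)·(-3.5) + (-3)·(3.5)) / 3 = 2/3 = 0.6667
  s[X_2,X_2] = ((2.5)·(2.5) + (-2.5)·(-2.5) + (-3.5)·(-3.5) + (3.5)·(3.5)) / 3 = 37/3 = 12.3333
  Sample standard deviations s_i = √(s[i,i]):
  s(X_1) = √(8.6667) = 2.9439
  s(X_2) = √(12.3333) = 3.5119

Step 3 — r_{ij} = s_{ij} / (s_i · s_j):
  r[X_1,X_1] = 1 (diagonal).
  r[X_1,X_2] = 0.6667 / (2.9439 · 3.5119) = 0.6667 / 10.3387 = 0.0645
  r[X_2,X_2] = 1 (diagonal).

R is symmetric with unit diagonal. Assembling:

R = [[1, 0.0645],
 [0.0645, 1]]


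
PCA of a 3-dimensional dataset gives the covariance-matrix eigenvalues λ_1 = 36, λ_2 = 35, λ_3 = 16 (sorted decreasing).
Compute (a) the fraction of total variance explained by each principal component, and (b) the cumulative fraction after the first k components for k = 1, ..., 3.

Step 1 — total variance = trace(Sigma) = Σ λ_i = 36 + 35 + 16 = 87.

Step 2 — fraction explained by component i = λ_i / Σ λ:
  PC1: 36/87 = 0.4138
  PC2: 35/87 = 0.4023
  PC3: 16/87 = 0.1839

Step 3 — cumulative fraction after k components = (λ_1 + ... + λ_k) / Σ λ:
  k = 1: 36/87 = 0.4138
  k = 2: (36 + 35)/87 = 71/87 = 0.8161
  k = 3: (36 + 35 + 16)/87 = 87/87 = 1

Summary (fraction, with percent):

explained: PC1 0.4138 (41.38%), PC2 0.4023 (40.23%), PC3 0.1839 (18.39%);  cumulative: 0.4138, 0.8161, 1


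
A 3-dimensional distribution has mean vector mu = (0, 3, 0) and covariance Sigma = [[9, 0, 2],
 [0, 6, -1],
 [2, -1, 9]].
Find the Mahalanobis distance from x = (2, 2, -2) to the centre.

Step 1 — centre the observation: (x - mu) = (2, -1, -2).

Step 2 — invert Sigma (cofactor / det for 3×3, or solve directly):
  Sigma^{-1} = [[0.117, -0.0044, -0.0265],
 [-0.0044, 0.17, 0.0199],
 [-0.0265, 0.0199, 0.1192]].

Step 3 — form the quadratic (x - mu)^T · Sigma^{-1} · (x - mu):
  Sigma^{-1} · (x - mu) = (0.2914, -0.2185, -0.3113).
  (x - mu)^T · [Sigma^{-1} · (x - mu)] = (2)·(0.2914) + (-1)·(-0.2185) + (-2)·(-0.3113) = 1.4238.

Step 4 — take square root: d = √(1.4238) ≈ 1.1932.

d(x, mu) = √(1.4238) ≈ 1.1932


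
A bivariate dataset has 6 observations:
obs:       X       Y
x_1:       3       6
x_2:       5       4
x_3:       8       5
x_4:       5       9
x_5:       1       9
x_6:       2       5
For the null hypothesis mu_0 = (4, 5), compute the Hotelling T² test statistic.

Step 1 — sample mean vector:
  mean(X) = (3 + 5 + 8 + 5 + 1 + 2) / 6 = 24/6 = 4
  mean(Y) = (6 + 4 + 5 + 9 + 9 + 5) / 6 = 38/6 = 6.3333
  x̄ = (4, 6.3333),  deviation x̄ - mu_0 = (4, 6.3333) - (4, 5) = (0, 1.3333).

Step 2 — sample covariance matrix, S[i,j] = (1/(n-1)) · Σ_k (x_{k,i} - mean_i) · (x_{k,j} - mean_j), divisor n-1 = 5:
  S[X,X] = ((-1)·(-1) + (1)·(1) + (4)·(4) + (1)·(1) + (-3)·(-3) + (-2)·(-2)) / 5 = 32/5 = 6.4
  S[X,Y] = ((-1)·(-0.3333) + (1)·(-2.3333) + (4)·(-1.3333) + (1)·(2.6667) + (-3)·(2.6667) + (-2)·(-1.3333)) / 5 = -10/5 = -2
  S[Y,Y] = ((-0.3333)·(-0.3333) + (-2.3333)·(-2.3333) + (-1.3333)·(-1.3333) + (2.6667)·(2.6667) + (2.6667)·(2.6667) + (-1.3333)·(-1.3333)) / 5 = 23.3333/5 = 4.6667
  S = [[6.4, -2],
 [-2, 4.6667]].

Step 3 — invert S. det(S) = 6.4·4.6667 - (-2)² = 25.8667.
  S^{-1} = (1/det) · [[d, -b], [-b, a]] = [[0.1804, 0.0773],
 [0.0773, 0.2474]].

Step 4 — quadratic form (x̄ - mu_0)^T · S^{-1} · (x̄ - mu_0):
  S^{-1} · (x̄ - mu_0) = (0.1031, 0.3299),
  (x̄ - mu_0)^T · [...] = (0)·(0.1031) + (1.3333)·(0.3299) = 0.4399.

Step 5 — scale by n: T² = 6 · 0.4399 = 2.6392.

T² ≈ 2.6392


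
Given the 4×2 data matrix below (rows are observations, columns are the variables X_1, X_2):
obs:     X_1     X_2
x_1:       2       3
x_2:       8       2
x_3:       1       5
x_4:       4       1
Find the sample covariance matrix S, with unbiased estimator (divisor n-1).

Step 1 — column means:
  mean(X_1) = (2 + 8 + 1 + 4) / 4 = 15/4 = 3.75
  mean(X_2) = (3 + 2 + 5 + 1) / 4 = 11/4 = 2.75

Step 2 — sample covariance S[i,j] = (1/(n-1)) · Σ_k (x_{k,i} - mean_i) · (x_{k,j} - mean_j), with n-1 = 3.
  S[X_1,X_1] = ((-1.75)·(-1.75) + (4.25)·(4.25) + (-2.75)·(-2.75) + (0.25)·(0.25)) / 3 = 28.75/3 = 9.5833
  S[X_1,X_2] = ((-1.75)·(0.25) + (4.25)·(-0.75) + (-2.75)·(2.25) + (0.25)·(-1.75)) / 3 = -10.25/3 = -3.4167
  S[X_2,X_2] = ((0.25)·(0.25) + (-0.75)·(-0.75) + (2.25)·(2.25) + (-1.75)·(-1.75)) / 3 = 8.75/3 = 2.9167

S is symmetric (S[j,i] = S[i,j]). Assembling:

S = [[9.5833, -3.4167],
 [-3.4167, 2.9167]]


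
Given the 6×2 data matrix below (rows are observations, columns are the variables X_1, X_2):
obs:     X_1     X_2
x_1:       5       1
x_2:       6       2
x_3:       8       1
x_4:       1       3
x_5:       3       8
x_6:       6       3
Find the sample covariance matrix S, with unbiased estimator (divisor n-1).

Step 1 — column means:
  mean(X_1) = (5 + 6 + 8 + 1 + 3 + 6) / 6 = 29/6 = 4.8333
  mean(X_2) = (1 + 2 + 1 + 3 + 8 + 3) / 6 = 18/6 = 3

Step 2 — sample covariance S[i,j] = (1/(n-1)) · Σ_k (x_{k,i} - mean_i) · (x_{k,j} - mean_j), with n-1 = 5.
  S[X_1,X_1] = ((0.1667)·(0.1667) + (1.1667)·(1.1667) + (3.1667)·(3.1667) + (-3.8333)·(-3.8333) + (-1.8333)·(-1.8333) + (1.1667)·(1.1667)) / 5 = 30.8333/5 = 6.1667
  S[X_1,X_2] = ((0.1667)·(-2) + (1.1667)·(-1) + (3.1667)·(-2) + (-3.8333)·(0) + (-1.8333)·(5) + (1.1667)·(0)) / 5 = -17/5 = -3.4
  S[X_2,X_2] = ((-2)·(-2) + (-1)·(-1) + (-2)·(-2) + (0)·(0) + (5)·(5) + (0)·(0)) / 5 = 34/5 = 6.8

S is symmetric (S[j,i] = S[i,j]). Assembling:

S = [[6.1667, -3.4],
 [-3.4, 6.8]]


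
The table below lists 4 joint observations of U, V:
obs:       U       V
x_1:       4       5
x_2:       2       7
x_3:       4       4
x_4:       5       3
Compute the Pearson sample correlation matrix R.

Step 1 — column means:
  mean(U) = (4 + 2 + 4 + 5) / 4 = 15/4 = 3.75
  mean(V) = (5 + 7 + 4 + 3) / 4 = 19/4 = 4.75

Step 2 — sample variances and covariances s[i,j] = (1/(n-1)) · Σ_k (x_{k,i} - mean_i) · (x_{k,j} - mean_j), with n-1 = 3:
  s[U,U] = ((0.25)·(0.25) + (-1.75)·(-1.75) + (0.25)·(0.25) + (1.25)·(1.25)) / 3 = 4.75/3 = 1.5833
  s[U,V] = ((0.25)·(0.25) + (-1.75)·(2.25) + (0.25)·(-0.75) + (1.25)·(-1.75)) / 3 = -6.25/3 = -2.0833
  s[V,V] = ((0.25)·(0.25) + (2.25)·(2.25) + (-0.75)·(-0.75) + (-1.75)·(-1.75)) / 3 = 8.75/3 = 2.9167
  Sample standard deviations s_i = √(s[i,i]):
  s(U) = √(1.5833) = 1.2583
  s(V) = √(2.9167) = 1.7078

Step 3 — r_{ij} = s_{ij} / (s_i · s_j):
  r[U,U] = 1 (diagonal).
  r[U,V] = -2.0833 / (1.2583 · 1.7078) = -2.0833 / 2.149 = -0.9695
  r[V,V] = 1 (diagonal).

R is symmetric with unit diagonal. Assembling:

R = [[1, -0.9695],
 [-0.9695, 1]]


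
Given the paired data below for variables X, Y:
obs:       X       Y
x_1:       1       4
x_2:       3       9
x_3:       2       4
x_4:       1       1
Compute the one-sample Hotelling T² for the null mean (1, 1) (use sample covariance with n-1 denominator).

Step 1 — sample mean vector:
  mean(X) = (1 + 3 + 2 + 1) / 4 = 7/4 = 1.75
  mean(Y) = (4 + 9 + 4 + 1) / 4 = 18/4 = 4.5
  x̄ = (1.75, 4.5),  deviation x̄ - mu_0 = (1.75, 4.5) - (1, 1) = (0.75, 3.5).

Step 2 — sample covariance matrix, S[i,j] = (1/(n-1)) · Σ_k (x_{k,i} - mean_i) · (x_{k,j} - mean_j), divisor n-1 = 3:
  S[X,X] = ((-0.75)·(-0.75) + (1.25)·(1.25) + (0.25)·(0.25) + (-0.75)·(-0.75)) / 3 = 2.75/3 = 0.9167
  S[X,Y] = ((-0.75)·(-0.5) + (1.25)·(4.5) + (0.25)·(-0.5) + (-0.75)·(-3.5)) / 3 = 8.5/3 = 2.8333
  S[Y,Y] = ((-0.5)·(-0.5) + (4.5)·(4.5) + (-0.5)·(-0.5) + (-3.5)·(-3.5)) / 3 = 33/3 = 11
  S = [[0.9167, 2.8333],
 [2.8333, 11]].

Step 3 — invert S. det(S) = 0.9167·11 - (2.8333)² = 2.0556.
  S^{-1} = (1/det) · [[d, -b], [-b, a]] = [[5.3514, -1.3784],
 [-1.3784, 0.4459]].

Step 4 — quadratic form (x̄ - mu_0)^T · S^{-1} · (x̄ - mu_0):
  S^{-1} · (x̄ - mu_0) = (-0.8108, 0.527),
  (x̄ - mu_0)^T · [...] = (0.75)·(-0.8108) + (3.5)·(0.527) = 1.2365.

Step 5 — scale by n: T² = 4 · 1.2365 = 4.9459.

T² ≈ 4.9459


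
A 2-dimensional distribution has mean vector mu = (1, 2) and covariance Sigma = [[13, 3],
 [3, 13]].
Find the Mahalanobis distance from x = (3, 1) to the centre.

Step 1 — centre the observation: (x - mu) = (2, -1).

Step 2 — invert Sigma. det(Sigma) = 13·13 - (3)² = 160.
  Sigma^{-1} = (1/det) · [[d, -b], [-b, a]] = [[0.0812, -0.0188],
 [-0.0188, 0.0812]].

Step 3 — form the quadratic (x - mu)^T · Sigma^{-1} · (x - mu):
  Sigma^{-1} · (x - mu) = (0.1812, -0.1188).
  (x - mu)^T · [Sigma^{-1} · (x - mu)] = (2)·(0.1812) + (-1)·(-0.1188) = 0.4812.

Step 4 — take square root: d = √(0.4812) ≈ 0.6937.

d(x, mu) = √(0.4812) ≈ 0.6937


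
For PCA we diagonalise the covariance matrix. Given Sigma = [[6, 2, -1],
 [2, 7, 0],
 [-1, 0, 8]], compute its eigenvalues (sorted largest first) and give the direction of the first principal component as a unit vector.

Step 1 — characteristic polynomial p(λ) = det(λI - Sigma) = λ³ - tr·λ² + c_1·λ - det, where tr = trace, c_1 = sum of the principal 2×2 minors, det = det(Sigma):
  tr = 6 + 7 + 8 = 21,
  c_1 = (6·7 - (2)²) + (6·8 - (-1)²) + (7·8 - (0)²) = 38 + 47 + 56 = 141,
  det = 6·(7·8 - (0)²) - (2)·((2)·8 - (0)·(-1)) + (-1)·((2)·(0) - 7·(-1)) = 6·(56) - (2)·(16) + (-1)·(7) = 297.
  So p(λ) = λ³ - 21λ² + 141λ - 297.
Step 2 — look for an integer root (rational root theorem: any rational root is an integer divisor of 297). Testing λ = 9:
  p(9) = 729 - 1701 + 1269 - 297 = 0  ✓
  Dividing out (λ - 9): p(λ) = (λ - 9)(λ² - 12λ + 33).
Step 3 — remaining eigenvalues from the quadratic λ² - 12λ + 33 = 0:
  Δ = 12² - 4·33 = 144 - 132 = 12,  λ = (12 ± √12)/2 = (12 ± 3.4641)/2 ≈ 7.7321 or 4.2679.
  Sorted: λ_1 = 9,  λ_2 = 7.7321,  λ_3 = 4.2679  (check: sum = 21 = tr ✓).

Step 4 — unit eigenvector for λ_1 = 9: v spans the null space of (Sigma - λ_1 I), whose rows are
  r_1 = (-3, 2, -1),  r_2 = (2, -2, 0),  r_3 = (-1, 0, -1).
  v is orthogonal to every row, so take v ∝ r_1 × r_2 = ((2)·(0) - (-1)·(-2), (-1)·(2) - (-3)·(0), (-3)·(-2) - (2)·(2)) = (-2, -2, 2).
  Rescale (divide by 2; multiply by -1 so the first nonzero entry is positive): u = (1, 1, -1).
  ||u|| = √((1)² + (1)² + (-1)²) = √(3) ≈ 1.7321,  v_1 = u/||u|| ≈ (0.5774, 0.5774, -0.5774) (||v_1|| = 1).

λ_1 = 9,  λ_2 = 7.7321,  λ_3 = 4.2679;  v_1 ≈ (0.5774, 0.5774, -0.5774)


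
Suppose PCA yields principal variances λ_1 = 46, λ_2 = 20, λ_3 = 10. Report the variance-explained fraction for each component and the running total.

Step 1 — total variance = trace(Sigma) = Σ λ_i = 46 + 20 + 10 = 76.

Step 2 — fraction explained by component i = λ_i / Σ λ:
  PC1: 46/76 = 0.6053
  PC2: 20/76 = 0.2632
  PC3: 10/76 = 0.1316

Step 3 — cumulative fraction after k components = (λ_1 + ... + λ_k) / Σ λ:
  k = 1: 46/76 = 0.6053
  k = 2: (46 + 20)/76 = 66/76 = 0.8684
  k = 3: (46 + 20 + 10)/76 = 76/76 = 1

Summary (fraction, with percent):

explained: PC1 0.6053 (60.53%), PC2 0.2632 (26.32%), PC3 0.1316 (13.16%);  cumulative: 0.6053, 0.8684, 1


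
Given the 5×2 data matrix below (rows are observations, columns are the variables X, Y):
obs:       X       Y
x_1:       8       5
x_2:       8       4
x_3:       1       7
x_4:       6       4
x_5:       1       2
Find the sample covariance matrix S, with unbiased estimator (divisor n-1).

Step 1 — column means:
  mean(X) = (8 + 8 + 1 + 6 + 1) / 5 = 24/5 = 4.8
  mean(Y) = (5 + 4 + 7 + 4 + 2) / 5 = 22/5 = 4.4

Step 2 — sample covariance S[i,j] = (1/(n-1)) · Σ_k (x_{k,i} - mean_i) · (x_{k,j} - mean_j), with n-1 = 4.
  S[X,X] = ((3.2)·(3.2) + (3.2)·(3.2) + (-3.8)·(-3.8) + (1.2)·(1.2) + (-3.8)·(-3.8)) / 4 = 50.8/4 = 12.7
  S[X,Y] = ((3.2)·(0.6) + (3.2)·(-0.4) + (-3.8)·(2.6) + (1.2)·(-0.4) + (-3.8)·(-2.4)) / 4 = -0.6/4 = -0.15
  S[Y,Y] = ((0.6)·(0.6) + (-0.4)·(-0.4) + (2.6)·(2.6) + (-0.4)·(-0.4) + (-2.4)·(-2.4)) / 4 = 13.2/4 = 3.3

S is symmetric (S[j,i] = S[i,j]). Assembling:

S = [[12.7, -0.15],
 [-0.15, 3.3]]


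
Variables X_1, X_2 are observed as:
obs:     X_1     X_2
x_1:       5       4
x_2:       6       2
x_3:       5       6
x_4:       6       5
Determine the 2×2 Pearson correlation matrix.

Step 1 — column means:
  mean(X_1) = (5 + 6 + 5 + 6) / 4 = 22/4 = 5.5
  mean(X_2) = (4 + 2 + 6 + 5) / 4 = 17/4 = 4.25

Step 2 — sample variances and covariances s[i,j] = (1/(n-1)) · Σ_k (x_{k,i} - mean_i) · (x_{k,j} - mean_j), with n-1 = 3:
  s[X_1,X_1] = ((-0.5)·(-0.5) + (0.5)·(0.5) + (-0.5)·(-0.5) + (0.5)·(0.5)) / 3 = 1/3 = 0.3333
  s[X_1,X_2] = ((-0.5)·(-0.25) + (0.5)·(-2.25) + (-0.5)·(1.75) + (0.5)·(0.75)) / 3 = -1.5/3 = -0.5
  s[X_2,X_2] = ((-0.25)·(-0.25) + (-2.25)·(-2.25) + (1.75)·(1.75) + (0.75)·(0.75)) / 3 = 8.75/3 = 2.9167
  Sample standard deviations s_i = √(s[i,i]):
  s(X_1) = √(0.3333) = 0.5774
  s(X_2) = √(2.9167) = 1.7078

Step 3 — r_{ij} = s_{ij} / (s_i · s_j):
  r[X_1,X_1] = 1 (diagonal).
  r[X_1,X_2] = -0.5 / (0.5774 · 1.7078) = -0.5 / 0.986 = -0.5071
  r[X_2,X_2] = 1 (diagonal).

R is symmetric with unit diagonal. Assembling:

R = [[1, -0.5071],
 [-0.5071, 1]]


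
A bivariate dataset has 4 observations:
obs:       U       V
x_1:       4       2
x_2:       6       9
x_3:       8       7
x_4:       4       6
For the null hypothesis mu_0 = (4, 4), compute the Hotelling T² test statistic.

Step 1 — sample mean vector:
  mean(U) = (4 + 6 + 8 + 4) / 4 = 22/4 = 5.5
  mean(V) = (2 + 9 + 7 + 6) / 4 = 24/4 = 6
  x̄ = (5.5, 6),  deviation x̄ - mu_0 = (5.5, 6) - (4, 4) = (1.5, 2).

Step 2 — sample covariance matrix, S[i,j] = (1/(n-1)) · Σ_k (x_{k,i} - mean_i) · (x_{k,j} - mean_j), divisor n-1 = 3:
  S[U,U] = ((-1.5)·(-1.5) + (0.5)·(0.5) + (2.5)·(2.5) + (-1.5)·(-1.5)) / 3 = 11/3 = 3.6667
  S[U,V] = ((-1.5)·(-4) + (0.5)·(3) + (2.5)·(1) + (-1.5)·(0)) / 3 = 10/3 = 3.3333
  S[V,V] = ((-4)·(-4) + (3)·(3) + (1)·(1) + (0)·(0)) / 3 = 26/3 = 8.6667
  S = [[3.6667, 3.3333],
 [3.3333, 8.6667]].

Step 3 — invert S. det(S) = 3.6667·8.6667 - (3.3333)² = 20.6667.
  S^{-1} = (1/det) · [[d, -b], [-b, a]] = [[0.4194, -0.1613],
 [-0.1613, 0.1774]].

Step 4 — quadratic form (x̄ - mu_0)^T · S^{-1} · (x̄ - mu_0):
  S^{-1} · (x̄ - mu_0) = (0.3065, 0.1129),
  (x̄ - mu_0)^T · [...] = (1.5)·(0.3065) + (2)·(0.1129) = 0.6855.

Step 5 — scale by n: T² = 4 · 0.6855 = 2.7419.

T² ≈ 2.7419


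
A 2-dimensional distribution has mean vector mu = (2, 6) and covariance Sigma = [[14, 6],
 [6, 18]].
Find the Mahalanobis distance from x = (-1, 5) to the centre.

Step 1 — centre the observation: (x - mu) = (-3, -1).

Step 2 — invert Sigma. det(Sigma) = 14·18 - (6)² = 216.
  Sigma^{-1} = (1/det) · [[d, -b], [-b, a]] = [[0.0833, -0.0278],
 [-0.0278, 0.0648]].

Step 3 — form the quadratic (x - mu)^T · Sigma^{-1} · (x - mu):
  Sigma^{-1} · (x - mu) = (-0.2222, 0.0185).
  (x - mu)^T · [Sigma^{-1} · (x - mu)] = (-3)·(-0.2222) + (-1)·(0.0185) = 0.6481.

Step 4 — take square root: d = √(0.6481) ≈ 0.8051.

d(x, mu) = √(0.6481) ≈ 0.8051


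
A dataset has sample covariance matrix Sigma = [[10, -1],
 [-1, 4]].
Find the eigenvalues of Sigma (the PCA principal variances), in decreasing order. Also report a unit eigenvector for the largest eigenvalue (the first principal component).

Step 1 — characteristic polynomial of 2×2 Sigma:
  det(Sigma - λI) = λ² - trace · λ + det = 0.
  trace = 10 + 4 = 14, det = 10·4 - (-1)² = 39.
Step 2 — discriminant:
  Δ = trace² - 4·det = 196 - 156 = 40.
Step 3 — eigenvalues:
  λ = (trace ± √Δ)/2 = (14 ± 6.3246)/2,
  λ_1 = 10.1623,  λ_2 = 3.8377.

Step 4 — unit eigenvector for λ_1: solve (Sigma - λ_1 I)v = 0. First row:
  (10 - 10.1623)·v_x + (-1)·v_y = 0, i.e. (-0.1623)·v_x + (-1)·v_y = 0,
  so v ∝ (b, λ_1 - a) = (-1, 0.1623); multiply by -1 so the first entry is positive: u = (1, -0.1623).
  ||u|| = √((1)² + (-0.1623)²) = √(1.0263) ≈ 1.0131,
  v_1 = u/||u|| ≈ (0.9871, -0.1602) (||v_1|| = 1).

λ_1 = 10.1623,  λ_2 = 3.8377;  v_1 ≈ (0.9871, -0.1602)


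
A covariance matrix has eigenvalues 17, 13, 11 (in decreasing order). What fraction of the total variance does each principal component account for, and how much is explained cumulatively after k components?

Step 1 — total variance = trace(Sigma) = Σ λ_i = 17 + 13 + 11 = 41.

Step 2 — fraction explained by component i = λ_i / Σ λ:
  PC1: 17/41 = 0.4146
  PC2: 13/41 = 0.3171
  PC3: 11/41 = 0.2683

Step 3 — cumulative fraction after k components = (λ_1 + ... + λ_k) / Σ λ:
  k = 1: 17/41 = 0.4146
  k = 2: (17 + 13)/41 = 30/41 = 0.7317
  k = 3: (17 + 13 + 11)/41 = 41/41 = 1

Summary (fraction, with percent):

explained: PC1 0.4146 (41.46%), PC2 0.3171 (31.71%), PC3 0.2683 (26.83%);  cumulative: 0.4146, 0.7317, 1


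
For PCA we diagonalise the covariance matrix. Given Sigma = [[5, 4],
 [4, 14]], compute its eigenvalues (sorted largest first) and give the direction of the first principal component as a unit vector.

Step 1 — characteristic polynomial of 2×2 Sigma:
  det(Sigma - λI) = λ² - trace · λ + det = 0.
  trace = 5 + 14 = 19, det = 5·14 - (4)² = 54.
Step 2 — discriminant:
  Δ = trace² - 4·det = 361 - 216 = 145.
Step 3 — eigenvalues:
  λ = (trace ± √Δ)/2 = (19 ± 12.0416)/2,
  λ_1 = 15.5208,  λ_2 = 3.4792.

Step 4 — unit eigenvector for λ_1: solve (Sigma - λ_1 I)v = 0. First row:
  (5 - 15.5208)·v_x + (4)·v_y = 0, i.e. (-10.5208)·v_x + (4)·v_y = 0,
  so v ∝ (b, λ_1 - a) = (4, 10.5208) = u.
  ||u|| = √((4)² + (10.5208)²) = √(126.6872) ≈ 11.2555,
  v_1 = u/||u|| ≈ (0.3554, 0.9347) (||v_1|| = 1).

λ_1 = 15.5208,  λ_2 = 3.4792;  v_1 ≈ (0.3554, 0.9347)


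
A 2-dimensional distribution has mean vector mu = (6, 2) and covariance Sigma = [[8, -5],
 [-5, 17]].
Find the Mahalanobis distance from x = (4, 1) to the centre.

Step 1 — centre the observation: (x - mu) = (-2, -1).

Step 2 — invert Sigma. det(Sigma) = 8·17 - (-5)² = 111.
  Sigma^{-1} = (1/det) · [[d, -b], [-b, a]] = [[0.1532, 0.045],
 [0.045, 0.0721]].

Step 3 — form the quadratic (x - mu)^T · Sigma^{-1} · (x - mu):
  Sigma^{-1} · (x - mu) = (-0.3514, -0.1622).
  (x - mu)^T · [Sigma^{-1} · (x - mu)] = (-2)·(-0.3514) + (-1)·(-0.1622) = 0.8649.

Step 4 — take square root: d = √(0.8649) ≈ 0.93.

d(x, mu) = √(0.8649) ≈ 0.93


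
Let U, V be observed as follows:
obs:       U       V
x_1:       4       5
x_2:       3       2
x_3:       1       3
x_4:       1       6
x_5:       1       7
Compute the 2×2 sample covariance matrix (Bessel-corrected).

Step 1 — column means:
  mean(U) = (4 + 3 + 1 + 1 + 1) / 5 = 10/5 = 2
  mean(V) = (5 + 2 + 3 + 6 + 7) / 5 = 23/5 = 4.6

Step 2 — sample covariance S[i,j] = (1/(n-1)) · Σ_k (x_{k,i} - mean_i) · (x_{k,j} - mean_j), with n-1 = 4.
  S[U,U] = ((2)·(2) + (1)·(1) + (-1)·(-1) + (-1)·(-1) + (-1)·(-1)) / 4 = 8/4 = 2
  S[U,V] = ((2)·(0.4) + (1)·(-2.6) + (-1)·(-1.6) + (-1)·(1.4) + (-1)·(2.4)) / 4 = -4/4 = -1
  S[V,V] = ((0.4)·(0.4) + (-2.6)·(-2.6) + (-1.6)·(-1.6) + (1.4)·(1.4) + (2.4)·(2.4)) / 4 = 17.2/4 = 4.3

S is symmetric (S[j,i] = S[i,j]). Assembling:

S = [[2, -1],
 [-1, 4.3]]


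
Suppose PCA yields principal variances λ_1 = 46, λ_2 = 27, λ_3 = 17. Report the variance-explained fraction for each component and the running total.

Step 1 — total variance = trace(Sigma) = Σ λ_i = 46 + 27 + 17 = 90.

Step 2 — fraction explained by component i = λ_i / Σ λ:
  PC1: 46/90 = 0.5111
  PC2: 27/90 = 0.3
  PC3: 17/90 = 0.1889

Step 3 — cumulative fraction after k components = (λ_1 + ... + λ_k) / Σ λ:
  k = 1: 46/90 = 0.5111
  k = 2: (46 + 27)/90 = 73/90 = 0.8111
  k = 3: (46 + 27 + 17)/90 = 90/90 = 1

Summary (fraction, with percent):

explained: PC1 0.5111 (51.11%), PC2 0.3 (30%), PC3 0.1889 (18.89%);  cumulative: 0.5111, 0.8111, 1


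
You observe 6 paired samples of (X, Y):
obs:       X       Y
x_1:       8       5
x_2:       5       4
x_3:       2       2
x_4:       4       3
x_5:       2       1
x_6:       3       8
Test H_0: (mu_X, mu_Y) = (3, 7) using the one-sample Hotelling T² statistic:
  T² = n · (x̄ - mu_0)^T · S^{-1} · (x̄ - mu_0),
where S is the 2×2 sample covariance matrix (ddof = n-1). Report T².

Step 1 — sample mean vector:
  mean(X) = (8 + 5 + 2 + 4 + 2 + 3) / 6 = 24/6 = 4
  mean(Y) = (5 + 4 + 2 + 3 + 1 + 8) / 6 = 23/6 = 3.8333
  x̄ = (4, 3.8333),  deviation x̄ - mu_0 = (4, 3.8333) - (3, 7) = (1, -3.1667).

Step 2 — sample covariance matrix, S[i,j] = (1/(n-1)) · Σ_k (x_{k,i} - mean_i) · (x_{k,j} - mean_j), divisor n-1 = 5:
  S[X,X] = ((4)·(4) + (1)·(1) + (-2)·(-2) + (0)·(0) + (-2)·(-2) + (-1)·(-1)) / 5 = 26/5 = 5.2
  S[X,Y] = ((4)·(1.1667) + (1)·(0.1667) + (-2)·(-1.8333) + (0)·(-0.8333) + (-2)·(-2.8333) + (-1)·(4.1667)) / 5 = 10/5 = 2
  S[Y,Y] = ((1.1667)·(1.1667) + (0.1667)·(0.1667) + (-1.8333)·(-1.8333) + (-0.8333)·(-0.8333) + (-2.8333)·(-2.8333) + (4.1667)·(4.1667)) / 5 = 30.8333/5 = 6.1667
  S = [[5.2, 2],
 [2, 6.1667]].

Step 3 — invert S. det(S) = 5.2·6.1667 - (2)² = 28.0667.
  S^{-1} = (1/det) · [[d, -b], [-b, a]] = [[0.2197, -0.0713],
 [-0.0713, 0.1853]].

Step 4 — quadratic form (x̄ - mu_0)^T · S^{-1} · (x̄ - mu_0):
  S^{-1} · (x̄ - mu_0) = (0.4454, -0.658),
  (x̄ - mu_0)^T · [...] = (1)·(0.4454) + (-3.1667)·(-0.658) = 2.5289.

Step 5 — scale by n: T² = 6 · 2.5289 = 15.1734.

T² ≈ 15.1734


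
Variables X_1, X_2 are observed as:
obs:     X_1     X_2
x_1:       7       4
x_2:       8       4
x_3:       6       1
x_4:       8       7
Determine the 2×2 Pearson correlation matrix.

Step 1 — column means:
  mean(X_1) = (7 + 8 + 6 + 8) / 4 = 29/4 = 7.25
  mean(X_2) = (4 + 4 + 1 + 7) / 4 = 16/4 = 4

Step 2 — sample variances and covariances s[i,j] = (1/(n-1)) · Σ_k (x_{k,i} - mean_i) · (x_{k,j} - mean_j), with n-1 = 3:
  s[X_1,X_1] = ((-0.25)·(-0.25) + (0.75)·(0.75) + (-1.25)·(-1.25) + (0.75)·(0.75)) / 3 = 2.75/3 = 0.9167
  s[X_1,X_2] = ((-0.25)·(0) + (0.75)·(0) + (-1.25)·(-3) + (0.75)·(3)) / 3 = 6/3 = 2
  s[X_2,X_2] = ((0)·(0) + (0)·(0) + (-3)·(-3) + (3)·(3)) / 3 = 18/3 = 6
  Sample standard deviations s_i = √(s[i,i]):
  s(X_1) = √(0.9167) = 0.9574
  s(X_2) = √(6) = 2.4495

Step 3 — r_{ij} = s_{ij} / (s_i · s_j):
  r[X_1,X_1] = 1 (diagonal).
  r[X_1,X_2] = 2 / (0.9574 · 2.4495) = 2 / 2.3452 = 0.8528
  r[X_2,X_2] = 1 (diagonal).

R is symmetric with unit diagonal. Assembling:

R = [[1, 0.8528],
 [0.8528, 1]]


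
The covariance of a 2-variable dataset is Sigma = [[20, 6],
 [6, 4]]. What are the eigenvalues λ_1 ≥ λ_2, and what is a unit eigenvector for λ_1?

Step 1 — characteristic polynomial of 2×2 Sigma:
  det(Sigma - λI) = λ² - trace · λ + det = 0.
  trace = 20 + 4 = 24, det = 20·4 - (6)² = 44.
Step 2 — discriminant:
  Δ = trace² - 4·det = 576 - 176 = 400.
Step 3 — eigenvalues:
  λ = (trace ± √Δ)/2 = (24 ± 20)/2,
  λ_1 = 22,  λ_2 = 2.

Step 4 — unit eigenvector for λ_1: solve (Sigma - λ_1 I)v = 0. First row:
  (20 - 22)·v_x + (6)·v_y = 0, i.e. (-2)·v_x + (6)·v_y = 0,
  so v ∝ (b, λ_1 - a) = (6, 2) = u.
  ||u|| = √((6)² + (2)²) = √(40) ≈ 6.3246,
  v_1 = u/||u|| ≈ (0.9487, 0.3162) (||v_1|| = 1).

λ_1 = 22,  λ_2 = 2;  v_1 ≈ (0.9487, 0.3162)


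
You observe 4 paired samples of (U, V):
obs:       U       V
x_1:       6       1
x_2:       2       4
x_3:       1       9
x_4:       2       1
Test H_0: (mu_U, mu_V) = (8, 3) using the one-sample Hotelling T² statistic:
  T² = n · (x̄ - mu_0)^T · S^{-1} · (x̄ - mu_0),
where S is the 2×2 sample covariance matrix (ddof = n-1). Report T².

Step 1 — sample mean vector:
  mean(U) = (6 + 2 + 1 + 2) / 4 = 11/4 = 2.75
  mean(V) = (1 + 4 + 9 + 1) / 4 = 15/4 = 3.75
  x̄ = (2.75, 3.75),  deviation x̄ - mu_0 = (2.75, 3.75) - (8, 3) = (-5.25, 0.75).

Step 2 — sample covariance matrix, S[i,j] = (1/(n-1)) · Σ_k (x_{k,i} - mean_i) · (x_{k,j} - mean_j), divisor n-1 = 3:
  S[U,U] = ((3.25)·(3.25) + (-0.75)·(-0.75) + (-1.75)·(-1.75) + (-0.75)·(-0.75)) / 3 = 14.75/3 = 4.9167
  S[U,V] = ((3.25)·(-2.75) + (-0.75)·(0.25) + (-1.75)·(5.25) + (-0.75)·(-2.75)) / 3 = -16.25/3 = -5.4167
  S[V,V] = ((-2.75)·(-2.75) + (0.25)·(0.25) + (5.25)·(5.25) + (-2.75)·(-2.75)) / 3 = 42.75/3 = 14.25
  S = [[4.9167, -5.4167],
 [-5.4167, 14.25]].

Step 3 — invert S. det(S) = 4.9167·14.25 - (-5.4167)² = 40.7222.
  S^{-1} = (1/det) · [[d, -b], [-b, a]] = [[0.3499, 0.133],
 [0.133, 0.1207]].

Step 4 — quadratic form (x̄ - mu_0)^T · S^{-1} · (x̄ - mu_0):
  S^{-1} · (x̄ - mu_0) = (-1.7374, -0.6078),
  (x̄ - mu_0)^T · [...] = (-5.25)·(-1.7374) + (0.75)·(-0.6078) = 8.6654.

Step 5 — scale by n: T² = 4 · 8.6654 = 34.6617.

T² ≈ 34.6617


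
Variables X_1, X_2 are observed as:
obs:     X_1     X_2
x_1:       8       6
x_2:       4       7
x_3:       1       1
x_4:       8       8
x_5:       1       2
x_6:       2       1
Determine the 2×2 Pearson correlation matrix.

Step 1 — column means:
  mean(X_1) = (8 + 4 + 1 + 8 + 1 + 2) / 6 = 24/6 = 4
  mean(X_2) = (6 + 7 + 1 + 8 + 2 + 1) / 6 = 25/6 = 4.1667

Step 2 — sample variances and covariances s[i,j] = (1/(n-1)) · Σ_k (x_{k,i} - mean_i) · (x_{k,j} - mean_j), with n-1 = 5:
  s[X_1,X_1] = ((4)·(4) + (0)·(0) + (-3)·(-3) + (4)·(4) + (-3)·(-3) + (-2)·(-2)) / 5 = 54/5 = 10.8
  s[X_1,X_2] = ((4)·(1.8333) + (0)·(2.8333) + (-3)·(-3.1667) + (4)·(3.8333) + (-3)·(-2.1667) + (-2)·(-3.1667)) / 5 = 45/5 = 9
  s[X_2,X_2] = ((1.8333)·(1.8333) + (2.8333)·(2.8333) + (-3.1667)·(-3.1667) + (3.8333)·(3.8333) + (-2.1667)·(-2.1667) + (-3.1667)·(-3.1667)) / 5 = 50.8333/5 = 10.1667
  Sample standard deviations s_i = √(s[i,i]):
  s(X_1) = √(10.8) = 3.2863
  s(X_2) = √(10.1667) = 3.1885

Step 3 — r_{ij} = s_{ij} / (s_i · s_j):
  r[X_1,X_1] = 1 (diagonal).
  r[X_1,X_2] = 9 / (3.2863 · 3.1885) = 9 / 10.4785 = 0.8589
  r[X_2,X_2] = 1 (diagonal).

R is symmetric with unit diagonal. Assembling:

R = [[1, 0.8589],
 [0.8589, 1]]


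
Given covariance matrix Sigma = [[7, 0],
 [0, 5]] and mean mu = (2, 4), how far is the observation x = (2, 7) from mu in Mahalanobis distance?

Step 1 — centre the observation: (x - mu) = (0, 3).

Step 2 — invert Sigma. det(Sigma) = 7·5 - (0)² = 35.
  Sigma^{-1} = (1/det) · [[d, -b], [-b, a]] = [[0.1429, 0],
 [0, 0.2]].

Step 3 — form the quadratic (x - mu)^T · Sigma^{-1} · (x - mu):
  Sigma^{-1} · (x - mu) = (0, 0.6).
  (x - mu)^T · [Sigma^{-1} · (x - mu)] = (0)·(0) + (3)·(0.6) = 1.8.

Step 4 — take square root: d = √(1.8) ≈ 1.3416.

d(x, mu) = √(1.8) ≈ 1.3416


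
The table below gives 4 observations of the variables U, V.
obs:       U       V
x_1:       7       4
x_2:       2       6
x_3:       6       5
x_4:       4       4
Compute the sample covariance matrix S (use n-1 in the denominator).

Step 1 — column means:
  mean(U) = (7 + 2 + 6 + 4) / 4 = 19/4 = 4.75
  mean(V) = (4 + 6 + 5 + 4) / 4 = 19/4 = 4.75

Step 2 — sample covariance S[i,j] = (1/(n-1)) · Σ_k (x_{k,i} - mean_i) · (x_{k,j} - mean_j), with n-1 = 3.
  S[U,U] = ((2.25)·(2.25) + (-2.75)·(-2.75) + (1.25)·(1.25) + (-0.75)·(-0.75)) / 3 = 14.75/3 = 4.9167
  S[U,V] = ((2.25)·(-0.75) + (-2.75)·(1.25) + (1.25)·(0.25) + (-0.75)·(-0.75)) / 3 = -4.25/3 = -1.4167
  S[V,V] = ((-0.75)·(-0.75) + (1.25)·(1.25) + (0.25)·(0.25) + (-0.75)·(-0.75)) / 3 = 2.75/3 = 0.9167

S is symmetric (S[j,i] = S[i,j]). Assembling:

S = [[4.9167, -1.4167],
 [-1.4167, 0.9167]]


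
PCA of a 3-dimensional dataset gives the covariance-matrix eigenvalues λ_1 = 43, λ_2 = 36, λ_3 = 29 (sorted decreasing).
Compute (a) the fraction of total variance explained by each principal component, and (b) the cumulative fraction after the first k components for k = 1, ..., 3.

Step 1 — total variance = trace(Sigma) = Σ λ_i = 43 + 36 + 29 = 108.

Step 2 — fraction explained by component i = λ_i / Σ λ:
  PC1: 43/108 = 0.3981
  PC2: 36/108 = 0.3333
  PC3: 29/108 = 0.2685

Step 3 — cumulative fraction after k components = (λ_1 + ... + λ_k) / Σ λ:
  k = 1: 43/108 = 0.3981
  k = 2: (43 + 36)/108 = 79/108 = 0.7315
  k = 3: (43 + 36 + 29)/108 = 108/108 = 1

Summary (fraction, with percent):

explained: PC1 0.3981 (39.81%), PC2 0.3333 (33.33%), PC3 0.2685 (26.85%);  cumulative: 0.3981, 0.7315, 1


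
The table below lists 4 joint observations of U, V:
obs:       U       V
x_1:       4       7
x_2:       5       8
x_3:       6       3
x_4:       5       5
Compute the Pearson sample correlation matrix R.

Step 1 — column means:
  mean(U) = (4 + 5 + 6 + 5) / 4 = 20/4 = 5
  mean(V) = (7 + 8 + 3 + 5) / 4 = 23/4 = 5.75

Step 2 — sample variances and covariances s[i,j] = (1/(n-1)) · Σ_k (x_{k,i} - mean_i) · (x_{k,j} - mean_j), with n-1 = 3:
  s[U,U] = ((-1)·(-1) + (0)·(0) + (1)·(1) + (0)·(0)) / 3 = 2/3 = 0.6667
  s[U,V] = ((-1)·(1.25) + (0)·(2.25) + (1)·(-2.75) + (0)·(-0.75)) / 3 = -4/3 = -1.3333
  s[V,V] = ((1.25)·(1.25) + (2.25)·(2.25) + (-2.75)·(-2.75) + (-0.75)·(-0.75)) / 3 = 14.75/3 = 4.9167
  Sample standard deviations s_i = √(s[i,i]):
  s(U) = √(0.6667) = 0.8165
  s(V) = √(4.9167) = 2.2174

Step 3 — r_{ij} = s_{ij} / (s_i · s_j):
  r[U,U] = 1 (diagonal).
  r[U,V] = -1.3333 / (0.8165 · 2.2174) = -1.3333 / 1.8105 = -0.7365
  r[V,V] = 1 (diagonal).

R is symmetric with unit diagonal. Assembling:

R = [[1, -0.7365],
 [-0.7365, 1]]


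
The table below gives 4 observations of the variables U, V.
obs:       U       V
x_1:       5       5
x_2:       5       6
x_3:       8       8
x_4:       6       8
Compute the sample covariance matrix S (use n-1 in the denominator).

Step 1 — column means:
  mean(U) = (5 + 5 + 8 + 6) / 4 = 24/4 = 6
  mean(V) = (5 + 6 + 8 + 8) / 4 = 27/4 = 6.75

Step 2 — sample covariance S[i,j] = (1/(n-1)) · Σ_k (x_{k,i} - mean_i) · (x_{k,j} - mean_j), with n-1 = 3.
  S[U,U] = ((-1)·(-1) + (-1)·(-1) + (2)·(2) + (0)·(0)) / 3 = 6/3 = 2
  S[U,V] = ((-1)·(-1.75) + (-1)·(-0.75) + (2)·(1.25) + (0)·(1.25)) / 3 = 5/3 = 1.6667
  S[V,V] = ((-1.75)·(-1.75) + (-0.75)·(-0.75) + (1.25)·(1.25) + (1.25)·(1.25)) / 3 = 6.75/3 = 2.25

S is symmetric (S[j,i] = S[i,j]). Assembling:

S = [[2, 1.6667],
 [1.6667, 2.25]]


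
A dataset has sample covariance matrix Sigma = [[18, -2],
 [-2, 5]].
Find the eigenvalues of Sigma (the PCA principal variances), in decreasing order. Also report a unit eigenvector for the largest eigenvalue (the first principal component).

Step 1 — characteristic polynomial of 2×2 Sigma:
  det(Sigma - λI) = λ² - trace · λ + det = 0.
  trace = 18 + 5 = 23, det = 18·5 - (-2)² = 86.
Step 2 — discriminant:
  Δ = trace² - 4·det = 529 - 344 = 185.
Step 3 — eigenvalues:
  λ = (trace ± √Δ)/2 = (23 ± 13.6015)/2,
  λ_1 = 18.3007,  λ_2 = 4.6993.

Step 4 — unit eigenvector for λ_1: solve (Sigma - λ_1 I)v = 0. First row:
  (18 - 18.3007)·v_x + (-2)·v_y = 0, i.e. (-0.3007)·v_x + (-2)·v_y = 0,
  so v ∝ (b, λ_1 - a) = (-2, 0.3007); multiply by -1 so the first entry is positive: u = (2, -0.3007).
  ||u|| = √((2)² + (-0.3007)²) = √(4.0904) ≈ 2.0225,
  v_1 = u/||u|| ≈ (0.9889, -0.1487) (||v_1|| = 1).

λ_1 = 18.3007,  λ_2 = 4.6993;  v_1 ≈ (0.9889, -0.1487)


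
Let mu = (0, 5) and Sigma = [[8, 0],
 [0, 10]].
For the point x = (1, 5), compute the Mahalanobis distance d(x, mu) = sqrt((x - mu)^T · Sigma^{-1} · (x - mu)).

Step 1 — centre the observation: (x - mu) = (1, 0).

Step 2 — invert Sigma. det(Sigma) = 8·10 - (0)² = 80.
  Sigma^{-1} = (1/det) · [[d, -b], [-b, a]] = [[0.125, 0],
 [0, 0.1]].

Step 3 — form the quadratic (x - mu)^T · Sigma^{-1} · (x - mu):
  Sigma^{-1} · (x - mu) = (0.125, 0).
  (x - mu)^T · [Sigma^{-1} · (x - mu)] = (1)·(0.125) + (0)·(0) = 0.125.

Step 4 — take square root: d = √(0.125) ≈ 0.3536.

d(x, mu) = √(0.125) ≈ 0.3536


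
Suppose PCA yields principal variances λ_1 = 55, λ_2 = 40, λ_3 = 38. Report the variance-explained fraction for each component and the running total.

Step 1 — total variance = trace(Sigma) = Σ λ_i = 55 + 40 + 38 = 133.

Step 2 — fraction explained by component i = λ_i / Σ λ:
  PC1: 55/133 = 0.4135
  PC2: 40/133 = 0.3008
  PC3: 38/133 = 0.2857

Step 3 — cumulative fraction after k components = (λ_1 + ... + λ_k) / Σ λ:
  k = 1: 55/133 = 0.4135
  k = 2: (55 + 40)/133 = 95/133 = 0.7143
  k = 3: (55 + 40 + 38)/133 = 133/133 = 1

Summary (fraction, with percent):

explained: PC1 0.4135 (41.35%), PC2 0.3008 (30.08%), PC3 0.2857 (28.57%);  cumulative: 0.4135, 0.7143, 1


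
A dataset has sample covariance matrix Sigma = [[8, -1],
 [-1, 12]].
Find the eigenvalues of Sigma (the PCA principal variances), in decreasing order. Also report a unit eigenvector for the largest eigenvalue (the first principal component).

Step 1 — characteristic polynomial of 2×2 Sigma:
  det(Sigma - λI) = λ² - trace · λ + det = 0.
  trace = 8 + 12 = 20, det = 8·12 - (-1)² = 95.
Step 2 — discriminant:
  Δ = trace² - 4·det = 400 - 380 = 20.
Step 3 — eigenvalues:
  λ = (trace ± √Δ)/2 = (20 ± 4.4721)/2,
  λ_1 = 12.2361,  λ_2 = 7.7639.

Step 4 — unit eigenvector for λ_1: solve (Sigma - λ_1 I)v = 0. First row:
  (8 - 12.2361)·v_x + (-1)·v_y = 0, i.e. (-4.2361)·v_x + (-1)·v_y = 0,
  so v ∝ (b, λ_1 - a) = (-1, 4.2361); multiply by -1 so the first entry is positive: u = (1, -4.2361).
  ||u|| = √((1)² + (-4.2361)²) = √(18.9443) ≈ 4.3525,
  v_1 = u/||u|| ≈ (0.2298, -0.9732) (||v_1|| = 1).

λ_1 = 12.2361,  λ_2 = 7.7639;  v_1 ≈ (0.2298, -0.9732)


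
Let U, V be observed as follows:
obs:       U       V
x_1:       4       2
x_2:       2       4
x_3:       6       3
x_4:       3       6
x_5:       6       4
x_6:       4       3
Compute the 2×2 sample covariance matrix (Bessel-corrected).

Step 1 — column means:
  mean(U) = (4 + 2 + 6 + 3 + 6 + 4) / 6 = 25/6 = 4.1667
  mean(V) = (2 + 4 + 3 + 6 + 4 + 3) / 6 = 22/6 = 3.6667

Step 2 — sample covariance S[i,j] = (1/(n-1)) · Σ_k (x_{k,i} - mean_i) · (x_{k,j} - mean_j), with n-1 = 5.
  S[U,U] = ((-0.1667)·(-0.1667) + (-2.1667)·(-2.1667) + (1.8333)·(1.8333) + (-1.1667)·(-1.1667) + (1.8333)·(1.8333) + (-0.1667)·(-0.1667)) / 5 = 12.8333/5 = 2.5667
  S[U,V] = ((-0.1667)·(-1.6667) + (-2.1667)·(0.3333) + (1.8333)·(-0.6667) + (-1.1667)·(2.3333) + (1.8333)·(0.3333) + (-0.1667)·(-0.6667)) / 5 = -3.6667/5 = -0.7333
  S[V,V] = ((-1.6667)·(-1.6667) + (0.3333)·(0.3333) + (-0.6667)·(-0.6667) + (2.3333)·(2.3333) + (0.3333)·(0.3333) + (-0.6667)·(-0.6667)) / 5 = 9.3333/5 = 1.8667

S is symmetric (S[j,i] = S[i,j]). Assembling:

S = [[2.5667, -0.7333],
 [-0.7333, 1.8667]]


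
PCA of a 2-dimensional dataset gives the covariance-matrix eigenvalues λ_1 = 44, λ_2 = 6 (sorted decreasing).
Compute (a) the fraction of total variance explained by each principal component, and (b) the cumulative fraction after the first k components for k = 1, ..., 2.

Step 1 — total variance = trace(Sigma) = Σ λ_i = 44 + 6 = 50.

Step 2 — fraction explained by component i = λ_i / Σ λ:
  PC1: 44/50 = 0.88
  PC2: 6/50 = 0.12

Step 3 — cumulative fraction after k components = (λ_1 + ... + λ_k) / Σ λ:
  k = 1: 44/50 = 0.88
  k = 2: (44 + 6)/50 = 50/50 = 1

Summary (fraction, with percent):

explained: PC1 0.88 (88%), PC2 0.12 (12%);  cumulative: 0.88, 1


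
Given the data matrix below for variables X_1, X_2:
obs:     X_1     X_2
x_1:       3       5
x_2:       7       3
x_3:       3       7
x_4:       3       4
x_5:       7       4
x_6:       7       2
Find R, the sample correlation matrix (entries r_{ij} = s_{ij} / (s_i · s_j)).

Step 1 — column means:
  mean(X_1) = (3 + 7 + 3 + 3 + 7 + 7) / 6 = 30/6 = 5
  mean(X_2) = (5 + 3 + 7 + 4 + 4 + 2) / 6 = 25/6 = 4.1667

Step 2 — sample variances and covariances s[i,j] = (1/(n-1)) · Σ_k (x_{k,i} - mean_i) · (x_{k,j} - mean_j), with n-1 = 5:
  s[X_1,X_1] = ((-2)·(-2) + (2)·(2) + (-2)·(-2) + (-2)·(-2) + (2)·(2) + (2)·(2)) / 5 = 24/5 = 4.8
  s[X_1,X_2] = ((-2)·(0.8333) + (2)·(-1.1667) + (-2)·(2.8333) + (-2)·(-0.1667) + (2)·(-0.1667) + (2)·(-2.1667)) / 5 = -14/5 = -2.8
  s[X_2,X_2] = ((0.8333)·(0.8333) + (-1.1667)·(-1.1667) + (2.8333)·(2.8333) + (-0.1667)·(-0.1667) + (-0.1667)·(-0.1667) + (-2.1667)·(-2.1667)) / 5 = 14.8333/5 = 2.9667
  Sample standard deviations s_i = √(s[i,i]):
  s(X_1) = √(4.8) = 2.1909
  s(X_2) = √(2.9667) = 1.7224

Step 3 — r_{ij} = s_{ij} / (s_i · s_j):
  r[X_1,X_1] = 1 (diagonal).
  r[X_1,X_2] = -2.8 / (2.1909 · 1.7224) = -2.8 / 3.7736 = -0.742
  r[X_2,X_2] = 1 (diagonal).

R is symmetric with unit diagonal. Assembling:

R = [[1, -0.742],
 [-0.742, 1]]


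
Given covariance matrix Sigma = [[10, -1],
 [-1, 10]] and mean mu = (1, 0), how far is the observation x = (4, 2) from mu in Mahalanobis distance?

Step 1 — centre the observation: (x - mu) = (3, 2).

Step 2 — invert Sigma. det(Sigma) = 10·10 - (-1)² = 99.
  Sigma^{-1} = (1/det) · [[d, -b], [-b, a]] = [[0.101, 0.0101],
 [0.0101, 0.101]].

Step 3 — form the quadratic (x - mu)^T · Sigma^{-1} · (x - mu):
  Sigma^{-1} · (x - mu) = (0.3232, 0.2323).
  (x - mu)^T · [Sigma^{-1} · (x - mu)] = (3)·(0.3232) + (2)·(0.2323) = 1.4343.

Step 4 — take square root: d = √(1.4343) ≈ 1.1976.

d(x, mu) = √(1.4343) ≈ 1.1976


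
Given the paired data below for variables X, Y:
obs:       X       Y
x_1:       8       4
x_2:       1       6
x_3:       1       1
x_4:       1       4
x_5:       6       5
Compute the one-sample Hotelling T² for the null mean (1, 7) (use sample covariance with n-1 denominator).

Step 1 — sample mean vector:
  mean(X) = (8 + 1 + 1 + 1 + 6) / 5 = 17/5 = 3.4
  mean(Y) = (4 + 6 + 1 + 4 + 5) / 5 = 20/5 = 4
  x̄ = (3.4, 4),  deviation x̄ - mu_0 = (3.4, 4) - (1, 7) = (2.4, -3).

Step 2 — sample covariance matrix, S[i,j] = (1/(n-1)) · Σ_k (x_{k,i} - mean_i) · (x_{k,j} - mean_j), divisor n-1 = 4:
  S[X,X] = ((4.6)·(4.6) + (-2.4)·(-2.4) + (-2.4)·(-2.4) + (-2.4)·(-2.4) + (2.6)·(2.6)) / 4 = 45.2/4 = 11.3
  S[X,Y] = ((4.6)·(0) + (-2.4)·(2) + (-2.4)·(-3) + (-2.4)·(0) + (2.6)·(1)) / 4 = 5/4 = 1.25
  S[Y,Y] = ((0)·(0) + (2)·(2) + (-3)·(-3) + (0)·(0) + (1)·(1)) / 4 = 14/4 = 3.5
  S = [[11.3, 1.25],
 [1.25, 3.5]].

Step 3 — invert S. det(S) = 11.3·3.5 - (1.25)² = 37.9875.
  S^{-1} = (1/det) · [[d, -b], [-b, a]] = [[0.0921, -0.0329],
 [-0.0329, 0.2975]].

Step 4 — quadratic form (x̄ - mu_0)^T · S^{-1} · (x̄ - mu_0):
  S^{-1} · (x̄ - mu_0) = (0.3198, -0.9714),
  (x̄ - mu_0)^T · [...] = (2.4)·(0.3198) + (-3)·(-0.9714) = 3.6817.

Step 5 — scale by n: T² = 5 · 3.6817 = 18.4087.

T² ≈ 18.4087


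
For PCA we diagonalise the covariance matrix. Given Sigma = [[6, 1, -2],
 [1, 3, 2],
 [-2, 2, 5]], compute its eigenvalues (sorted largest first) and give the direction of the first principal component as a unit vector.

Step 1 — characteristic polynomial p(λ) = det(λI - Sigma) = λ³ - tr·λ² + c_1·λ - det, where tr = trace, c_1 = sum of the principal 2×2 minors, det = det(Sigma):
  tr = 6 + 3 + 5 = 14,
  c_1 = (6·3 - (1)²) + (6·5 - (-2)²) + (3·5 - (2)²) = 17 + 26 + 11 = 54,
  det = 6·(3·5 - (2)²) - (1)·((1)·5 - (2)·(-2)) + (-2)·((1)·(2) - 3·(-2)) = 6·(11) - (1)·(9) + (-2)·(8) = 41.
  So p(λ) = λ³ - 14λ² + 54λ - 41.
Step 2 — look for an integer root (rational root theorem: any rational root is an integer divisor of 41). Testing λ = 1:
  p(1) = 1 - 14 + 54 - 41 = 0  ✓
  Dividing out (λ - 1): p(λ) = (λ - 1)(λ² - 13λ + 41).
Step 3 — remaining eigenvalues from the quadratic λ² - 13λ + 41 = 0:
  Δ = 13² - 4·41 = 169 - 164 = 5,  λ = (13 ± √5)/2 = (13 ± 2.2361)/2 ≈ 7.618 or 5.382.
  Sorted: λ_1 = 7.618,  λ_2 = 5.382,  λ_3 = 1  (check: sum = 14 = tr ✓).

Step 4 — unit eigenvector for λ_1 ≈ 7.618: v spans the null space of (Sigma - λ_1 I), whose rows are
  r_1 = (-1.618, 1, -2),  r_2 = (1, -4.618, 2),  r_3 = (-2, 2, -2.618).
  v is orthogonal to every row, so take v ∝ r_1 × r_2 = ((1)·(2) - (-2)·(-4.618), (-2)·(1) - (-1.618)·(2), (-1.618)·(-4.618) - (1)·(1)) ≈ (-7.2361, 1.2361, 6.4721).
  Rescale (multiply by -1 so the first nonzero entry is positive): u = (7.2361, -1.2361, -6.4721).
  ||u|| = √((7.2361)² + (-1.2361)² + (-6.4721)²) = √(95.7771) ≈ 9.7866,  v_1 = u/||u|| ≈ (0.7394, -0.1263, -0.6613) (||v_1|| = 1).

λ_1 = 7.618,  λ_2 = 5.382,  λ_3 = 1;  v_1 ≈ (0.7394, -0.1263, -0.6613)
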